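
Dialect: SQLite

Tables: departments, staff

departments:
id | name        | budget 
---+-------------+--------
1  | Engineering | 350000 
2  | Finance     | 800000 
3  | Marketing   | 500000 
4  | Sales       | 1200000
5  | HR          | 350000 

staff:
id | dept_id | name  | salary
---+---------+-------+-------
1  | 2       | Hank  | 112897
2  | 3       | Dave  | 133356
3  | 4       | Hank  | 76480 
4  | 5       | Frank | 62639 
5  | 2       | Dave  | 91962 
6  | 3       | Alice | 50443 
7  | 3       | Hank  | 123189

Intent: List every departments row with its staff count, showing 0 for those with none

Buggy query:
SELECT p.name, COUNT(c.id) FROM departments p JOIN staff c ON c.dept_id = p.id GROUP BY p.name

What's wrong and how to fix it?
Bug: An inner join excludes parents with zero children

Fix: Use LEFT JOIN so parents without children still appear (COUNT(c.id) gives 0)

Corrected query:
SELECT p.name, COUNT(c.id) FROM departments p LEFT JOIN staff c ON c.dept_id = p.id GROUP BY p.name

Result:
name        | COUNT(c.id)
------------+------------
Engineering | 0          
Finance     | 2          
HR          | 1          
Marketing   | 3          
Sales       | 1          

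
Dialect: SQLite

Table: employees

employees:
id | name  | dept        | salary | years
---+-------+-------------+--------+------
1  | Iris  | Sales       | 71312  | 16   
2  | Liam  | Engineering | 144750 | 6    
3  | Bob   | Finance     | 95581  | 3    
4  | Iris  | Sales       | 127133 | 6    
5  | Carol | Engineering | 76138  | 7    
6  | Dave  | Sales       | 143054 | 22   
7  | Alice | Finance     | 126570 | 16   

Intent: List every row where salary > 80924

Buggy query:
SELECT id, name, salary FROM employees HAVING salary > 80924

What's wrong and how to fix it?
Bug: HAVING filters the output of aggregation, but this query has no GROUP BY and no aggregate functions, so SQLite rejects it (HAVING clause on a non-aggregate query); the condition here is per row

Fix: Replace HAVING with WHERE since the condition applies to individual rows

Corrected query:
SELECT id, name, salary FROM employees WHERE salary > 80924

Result:
id | name  | salary
---+-------+-------
2  | Liam  | 144750
3  | Bob   | 95581 
4  | Iris  | 127133
6  | Dave  | 143054
7  | Alice | 126570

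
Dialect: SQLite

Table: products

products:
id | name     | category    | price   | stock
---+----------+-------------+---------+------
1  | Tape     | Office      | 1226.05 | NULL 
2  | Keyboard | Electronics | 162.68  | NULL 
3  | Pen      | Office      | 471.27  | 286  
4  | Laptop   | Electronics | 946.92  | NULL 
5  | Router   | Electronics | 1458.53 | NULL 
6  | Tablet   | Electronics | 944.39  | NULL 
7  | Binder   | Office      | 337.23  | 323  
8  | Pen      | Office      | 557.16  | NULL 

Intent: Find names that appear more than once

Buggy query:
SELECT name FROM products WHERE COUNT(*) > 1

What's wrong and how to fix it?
Bug: COUNT(*) is an aggregate and cannot be used in WHERE

Fix: Group first, then use HAVING for the count condition

Corrected query:
SELECT name FROM products GROUP BY name HAVING COUNT(*) > 1

Result:
name
----
Pen 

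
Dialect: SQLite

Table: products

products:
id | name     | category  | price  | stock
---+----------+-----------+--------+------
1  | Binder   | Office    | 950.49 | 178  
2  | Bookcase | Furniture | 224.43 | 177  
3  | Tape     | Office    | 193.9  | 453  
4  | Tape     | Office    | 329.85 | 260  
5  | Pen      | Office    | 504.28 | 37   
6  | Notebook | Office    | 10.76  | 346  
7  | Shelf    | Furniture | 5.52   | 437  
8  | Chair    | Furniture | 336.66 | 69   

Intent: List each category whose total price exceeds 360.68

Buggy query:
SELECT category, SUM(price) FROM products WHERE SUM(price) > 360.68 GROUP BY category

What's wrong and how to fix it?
Bug: Aggregate functions cannot appear in a WHERE clause

Fix: Move the aggregate condition to a HAVING clause

Corrected query:
SELECT category, SUM(price) FROM products GROUP BY category HAVING SUM(price) > 360.68

Result:
category  | SUM(price)
----------+-----------
Furniture | 566.61    
Office    | 1989.28   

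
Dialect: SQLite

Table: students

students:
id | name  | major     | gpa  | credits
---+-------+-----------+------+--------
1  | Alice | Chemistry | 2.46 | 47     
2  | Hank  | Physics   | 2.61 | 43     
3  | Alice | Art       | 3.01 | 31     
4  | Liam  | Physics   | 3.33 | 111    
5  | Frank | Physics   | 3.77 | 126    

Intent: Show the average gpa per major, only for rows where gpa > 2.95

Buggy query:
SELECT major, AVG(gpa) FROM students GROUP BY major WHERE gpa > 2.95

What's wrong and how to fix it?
Bug: WHERE cannot follow GROUP BY

Fix: Place WHERE between FROM and GROUP BY

Corrected query:
SELECT major, AVG(gpa) FROM students WHERE gpa > 2.95 GROUP BY major

Result:
major   | AVG(gpa)
--------+---------
Art     | 3.01    
Physics | 3.55    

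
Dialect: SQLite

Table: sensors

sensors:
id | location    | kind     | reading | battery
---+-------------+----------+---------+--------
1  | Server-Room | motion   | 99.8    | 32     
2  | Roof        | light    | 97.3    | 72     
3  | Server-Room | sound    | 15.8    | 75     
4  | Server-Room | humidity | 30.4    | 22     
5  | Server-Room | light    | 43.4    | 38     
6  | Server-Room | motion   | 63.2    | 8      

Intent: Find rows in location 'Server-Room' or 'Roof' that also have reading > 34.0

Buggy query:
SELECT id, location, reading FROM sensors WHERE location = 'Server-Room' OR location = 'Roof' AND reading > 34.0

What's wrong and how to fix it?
Bug: AND binds tighter than OR, so this parses as location = 'Server-Room' OR (location = 'Roof' AND reading > 34.0)

Fix: Group the OR with parentheses (or use IN), then AND the threshold

Corrected query:
SELECT id, location, reading FROM sensors WHERE (location = 'Server-Room' OR location = 'Roof') AND reading > 34.0

Result:
id | location    | reading
---+-------------+--------
1  | Server-Room | 99.8   
2  | Roof        | 97.3   
5  | Server-Room | 43.4   
6  | Server-Room | 63.2   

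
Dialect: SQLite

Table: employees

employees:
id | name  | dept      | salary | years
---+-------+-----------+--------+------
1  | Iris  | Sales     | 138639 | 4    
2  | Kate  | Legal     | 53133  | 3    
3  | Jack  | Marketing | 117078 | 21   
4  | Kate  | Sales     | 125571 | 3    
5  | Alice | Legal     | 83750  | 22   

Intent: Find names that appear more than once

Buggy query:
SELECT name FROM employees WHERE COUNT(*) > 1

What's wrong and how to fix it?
Bug: COUNT(*) is an aggregate and cannot be used in WHERE

Fix: Group first, then use HAVING for the count condition

Corrected query:
SELECT name FROM employees GROUP BY name HAVING COUNT(*) > 1

Result:
name
----
Kate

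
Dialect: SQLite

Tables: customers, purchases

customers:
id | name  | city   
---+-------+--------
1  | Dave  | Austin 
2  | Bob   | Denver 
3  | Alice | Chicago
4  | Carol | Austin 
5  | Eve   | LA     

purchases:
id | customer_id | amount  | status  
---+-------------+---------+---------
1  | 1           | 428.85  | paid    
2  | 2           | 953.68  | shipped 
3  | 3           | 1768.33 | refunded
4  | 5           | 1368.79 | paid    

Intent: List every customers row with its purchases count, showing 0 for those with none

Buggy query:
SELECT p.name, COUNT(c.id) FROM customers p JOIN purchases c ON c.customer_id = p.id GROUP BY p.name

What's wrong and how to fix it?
Bug: An inner join excludes parents with zero children

Fix: Switch to LEFT JOIN to retain unmatched parent rows

Corrected query:
SELECT p.name, COUNT(c.id) FROM customers p LEFT JOIN purchases c ON c.customer_id = p.id GROUP BY p.name

Result:
name  | COUNT(c.id)
------+------------
Alice | 1          
Bob   | 1          
Carol | 0          
Dave  | 1          
Eve   | 1          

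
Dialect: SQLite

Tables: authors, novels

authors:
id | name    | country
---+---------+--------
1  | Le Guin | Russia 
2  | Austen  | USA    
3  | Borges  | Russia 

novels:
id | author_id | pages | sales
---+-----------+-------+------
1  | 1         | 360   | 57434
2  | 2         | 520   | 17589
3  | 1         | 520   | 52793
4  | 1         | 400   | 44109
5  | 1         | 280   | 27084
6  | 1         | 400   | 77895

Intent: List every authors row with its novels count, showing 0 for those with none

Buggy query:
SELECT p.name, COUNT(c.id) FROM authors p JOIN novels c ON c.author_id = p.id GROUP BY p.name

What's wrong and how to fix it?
Bug: An inner join excludes parents with zero children

Fix: Switch to LEFT JOIN to retain unmatched parent rows

Corrected query:
SELECT p.name, COUNT(c.id) FROM authors p LEFT JOIN novels c ON c.author_id = p.id GROUP BY p.name

Result:
name    | COUNT(c.id)
--------+------------
Austen  | 1          
Borges  | 0          
Le Guin | 5          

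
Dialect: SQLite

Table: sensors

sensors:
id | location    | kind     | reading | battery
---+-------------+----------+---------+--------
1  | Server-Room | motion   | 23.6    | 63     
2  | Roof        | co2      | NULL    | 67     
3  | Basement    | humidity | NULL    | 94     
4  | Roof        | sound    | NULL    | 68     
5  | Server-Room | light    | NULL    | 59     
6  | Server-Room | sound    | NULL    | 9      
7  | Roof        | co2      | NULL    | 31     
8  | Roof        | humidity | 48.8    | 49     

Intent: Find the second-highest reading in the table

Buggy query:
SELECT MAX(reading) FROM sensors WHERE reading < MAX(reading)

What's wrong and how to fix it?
Bug: MAX(reading) on the right of the comparison is an aggregate-in-WHERE error

Fix: Compute the overall MAX in a subquery, then take MAX of rows below it

Corrected query:
SELECT MAX(reading) FROM sensors WHERE reading < (SELECT MAX(reading) FROM sensors)

Result:
MAX(reading)
------------
23.6        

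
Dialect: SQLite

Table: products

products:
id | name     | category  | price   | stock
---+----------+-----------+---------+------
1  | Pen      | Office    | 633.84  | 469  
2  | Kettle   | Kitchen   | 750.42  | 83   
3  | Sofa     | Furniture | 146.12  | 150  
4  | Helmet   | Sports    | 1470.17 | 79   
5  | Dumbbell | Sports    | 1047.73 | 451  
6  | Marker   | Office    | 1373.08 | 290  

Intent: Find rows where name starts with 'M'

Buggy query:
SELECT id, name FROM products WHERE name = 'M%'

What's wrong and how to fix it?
Bug: '=' compares the literal string including the % character; pattern matching needs LIKE

Fix: Replace '=' with LIKE so 'M%' is treated as a pattern

Corrected query:
SELECT id, name FROM products WHERE name LIKE 'M%'

Result:
id | name  
---+-------
6  | Marker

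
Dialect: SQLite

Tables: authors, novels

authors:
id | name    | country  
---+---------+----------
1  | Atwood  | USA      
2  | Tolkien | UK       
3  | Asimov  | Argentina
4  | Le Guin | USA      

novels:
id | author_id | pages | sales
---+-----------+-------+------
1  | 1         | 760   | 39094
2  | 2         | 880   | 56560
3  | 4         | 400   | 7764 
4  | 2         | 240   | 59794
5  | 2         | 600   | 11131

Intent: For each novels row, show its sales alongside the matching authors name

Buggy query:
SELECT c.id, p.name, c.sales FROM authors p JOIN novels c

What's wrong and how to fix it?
Bug: JOIN with no ON clause produces a cartesian product; every novels row pairs with every authors row

Fix: Specify the join condition linking the foreign key to the parent id

Corrected query:
SELECT c.id, p.name, c.sales FROM authors p JOIN novels c ON c.author_id = p.id

Result:
id | name    | sales
---+---------+------
1  | Atwood  | 39094
2  | Tolkien | 56560
3  | Le Guin | 7764 
4  | Tolkien | 59794
5  | Tolkien | 11131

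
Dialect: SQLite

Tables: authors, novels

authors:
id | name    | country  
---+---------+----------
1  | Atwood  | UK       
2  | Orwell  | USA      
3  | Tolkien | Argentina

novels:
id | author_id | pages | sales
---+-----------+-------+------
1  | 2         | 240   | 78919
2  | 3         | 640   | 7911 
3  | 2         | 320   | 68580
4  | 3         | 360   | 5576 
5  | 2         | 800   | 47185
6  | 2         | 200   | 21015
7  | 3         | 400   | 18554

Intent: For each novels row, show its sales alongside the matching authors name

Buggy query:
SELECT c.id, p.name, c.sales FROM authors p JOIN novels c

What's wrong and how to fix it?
Bug: Missing join condition: each novels row is matched to all authors rows instead of just its own

Fix: Specify the join condition linking the foreign key to the parent id

Corrected query:
SELECT c.id, p.name, c.sales FROM authors p JOIN novels c ON c.author_id = p.id

Result:
id | name    | sales
---+---------+------
1  | Orwell  | 78919
2  | Tolkien | 7911 
3  | Orwell  | 68580
4  | Tolkien | 5576 
5  | Orwell  | 47185
6  | Orwell  | 21015
7  | Tolkien | 18554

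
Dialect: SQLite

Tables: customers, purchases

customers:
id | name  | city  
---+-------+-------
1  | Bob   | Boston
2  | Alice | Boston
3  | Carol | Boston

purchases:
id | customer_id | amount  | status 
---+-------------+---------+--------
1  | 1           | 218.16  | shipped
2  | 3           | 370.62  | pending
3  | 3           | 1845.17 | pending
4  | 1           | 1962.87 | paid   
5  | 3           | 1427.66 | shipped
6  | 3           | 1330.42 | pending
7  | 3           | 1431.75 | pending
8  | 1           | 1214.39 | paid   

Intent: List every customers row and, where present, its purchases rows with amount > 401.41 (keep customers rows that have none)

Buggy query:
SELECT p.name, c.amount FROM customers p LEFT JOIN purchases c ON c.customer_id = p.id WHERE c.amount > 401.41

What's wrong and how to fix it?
Bug: A WHERE condition on the right-hand table after LEFT JOIN drops unmatched parents

Fix: Move the right-table condition into the ON clause so unmatched parents are kept

Corrected query:
SELECT p.name, c.amount FROM customers p LEFT JOIN purchases c ON c.customer_id = p.id AND c.amount > 401.41

Result:
name  | amount 
------+--------
Bob   | 1214.39
Bob   | 1962.87
Alice | NULL   
Carol | 1330.42
Carol | 1427.66
Carol | 1431.75
Carol | 1845.17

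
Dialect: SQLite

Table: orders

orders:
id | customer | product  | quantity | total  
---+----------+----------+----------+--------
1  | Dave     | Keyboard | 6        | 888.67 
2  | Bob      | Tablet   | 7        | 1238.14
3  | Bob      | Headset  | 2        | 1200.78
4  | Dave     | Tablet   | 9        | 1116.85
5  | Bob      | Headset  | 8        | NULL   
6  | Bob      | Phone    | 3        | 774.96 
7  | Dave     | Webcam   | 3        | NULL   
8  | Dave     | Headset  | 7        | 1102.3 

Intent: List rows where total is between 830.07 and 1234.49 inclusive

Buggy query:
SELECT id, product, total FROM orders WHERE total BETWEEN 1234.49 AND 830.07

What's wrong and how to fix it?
Bug: BETWEEN expects the lower bound first; with 1234.49 AND 830.07 the range is empty

Fix: Swap the bounds so the smaller value comes first

Corrected query:
SELECT id, product, total FROM orders WHERE total BETWEEN 830.07 AND 1234.49

Result:
id | product  | total  
---+----------+--------
1  | Keyboard | 888.67 
3  | Headset  | 1200.78
4  | Tablet   | 1116.85
8  | Headset  | 1102.3 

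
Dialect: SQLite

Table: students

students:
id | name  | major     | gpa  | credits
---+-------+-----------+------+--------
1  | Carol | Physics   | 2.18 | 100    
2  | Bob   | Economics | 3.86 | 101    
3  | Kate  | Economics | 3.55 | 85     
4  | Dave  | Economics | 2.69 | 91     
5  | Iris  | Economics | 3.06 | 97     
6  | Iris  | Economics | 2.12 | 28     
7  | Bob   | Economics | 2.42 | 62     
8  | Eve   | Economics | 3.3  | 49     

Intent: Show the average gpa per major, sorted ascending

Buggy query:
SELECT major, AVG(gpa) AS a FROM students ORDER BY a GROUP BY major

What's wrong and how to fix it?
Bug: GROUP BY must precede ORDER BY

Fix: Move ORDER BY to the end, after GROUP BY

Corrected query:
SELECT major, AVG(gpa) AS a FROM students GROUP BY major ORDER BY a

Result:
major     | a   
----------+-----
Physics   | 2.18
Economics | 3   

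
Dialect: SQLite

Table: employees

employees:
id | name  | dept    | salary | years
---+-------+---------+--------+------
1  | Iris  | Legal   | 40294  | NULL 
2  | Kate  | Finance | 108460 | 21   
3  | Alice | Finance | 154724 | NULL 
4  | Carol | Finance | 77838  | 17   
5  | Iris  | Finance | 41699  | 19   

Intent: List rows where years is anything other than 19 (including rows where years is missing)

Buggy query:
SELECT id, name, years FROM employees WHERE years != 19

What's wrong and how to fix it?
Bug: Inequality against NULL is unknown, not true; rows with NULL are dropped

Fix: Add an explicit OR years IS NULL to include the missing-value rows

Corrected query:
SELECT id, name, years FROM employees WHERE years != 19 OR years IS NULL

Result:
id | name  | years
---+-------+------
1  | Iris  | NULL 
2  | Kate  | 21   
3  | Alice | NULL 
4  | Carol | 17   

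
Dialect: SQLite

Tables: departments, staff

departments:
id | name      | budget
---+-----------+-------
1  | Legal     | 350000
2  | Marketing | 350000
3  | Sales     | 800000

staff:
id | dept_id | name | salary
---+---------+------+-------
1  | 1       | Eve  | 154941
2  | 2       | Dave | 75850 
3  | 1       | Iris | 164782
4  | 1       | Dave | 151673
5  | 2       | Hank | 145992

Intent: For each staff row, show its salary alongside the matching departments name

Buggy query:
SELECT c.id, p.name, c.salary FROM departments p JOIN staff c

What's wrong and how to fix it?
Bug: JOIN with no ON clause produces a cartesian product; every staff row pairs with every departments row

Fix: Specify the join condition linking the foreign key to the parent id

Corrected query:
SELECT c.id, p.name, c.salary FROM departments p JOIN staff c ON c.dept_id = p.id

Result:
id | name      | salary
---+-----------+-------
1  | Legal     | 154941
2  | Marketing | 75850 
3  | Legal     | 164782
4  | Legal     | 151673
5  | Marketing | 145992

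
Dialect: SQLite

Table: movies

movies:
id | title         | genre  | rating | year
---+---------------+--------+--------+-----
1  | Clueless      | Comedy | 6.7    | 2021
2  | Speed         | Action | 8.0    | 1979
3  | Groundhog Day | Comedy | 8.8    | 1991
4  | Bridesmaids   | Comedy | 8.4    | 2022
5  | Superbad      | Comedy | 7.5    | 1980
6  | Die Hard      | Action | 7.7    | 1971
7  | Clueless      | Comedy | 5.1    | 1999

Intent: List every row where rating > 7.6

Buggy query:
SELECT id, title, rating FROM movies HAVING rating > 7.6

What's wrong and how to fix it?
Bug: HAVING filters the output of aggregation, but this query has no GROUP BY and no aggregate functions, so SQLite rejects it (HAVING clause on a non-aggregate query); the condition here is per row

Fix: Replace HAVING with WHERE since the condition applies to individual rows

Corrected query:
SELECT id, title, rating FROM movies WHERE rating > 7.6

Result:
id | title         | rating
---+---------------+-------
2  | Speed         | 8     
3  | Groundhog Day | 8.8   
4  | Bridesmaids   | 8.4   
6  | Die Hard      | 7.7   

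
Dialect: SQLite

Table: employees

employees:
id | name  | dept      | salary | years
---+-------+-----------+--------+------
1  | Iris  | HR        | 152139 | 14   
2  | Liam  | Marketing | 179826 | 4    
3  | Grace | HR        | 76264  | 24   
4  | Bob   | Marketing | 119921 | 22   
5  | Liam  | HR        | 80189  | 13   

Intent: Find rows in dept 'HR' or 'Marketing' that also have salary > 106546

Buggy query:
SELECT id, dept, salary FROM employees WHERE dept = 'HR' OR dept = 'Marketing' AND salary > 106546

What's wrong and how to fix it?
Bug: Without parentheses, AND is evaluated before OR, so the salary filter only applies to the 'Marketing' branch

Fix: Add parentheses around the OR so the AND applies to both alternatives

Corrected query:
SELECT id, dept, salary FROM employees WHERE (dept = 'HR' OR dept = 'Marketing') AND salary > 106546

Result:
id | dept      | salary
---+-----------+-------
1  | HR        | 152139
2  | Marketing | 179826
4  | Marketing | 119921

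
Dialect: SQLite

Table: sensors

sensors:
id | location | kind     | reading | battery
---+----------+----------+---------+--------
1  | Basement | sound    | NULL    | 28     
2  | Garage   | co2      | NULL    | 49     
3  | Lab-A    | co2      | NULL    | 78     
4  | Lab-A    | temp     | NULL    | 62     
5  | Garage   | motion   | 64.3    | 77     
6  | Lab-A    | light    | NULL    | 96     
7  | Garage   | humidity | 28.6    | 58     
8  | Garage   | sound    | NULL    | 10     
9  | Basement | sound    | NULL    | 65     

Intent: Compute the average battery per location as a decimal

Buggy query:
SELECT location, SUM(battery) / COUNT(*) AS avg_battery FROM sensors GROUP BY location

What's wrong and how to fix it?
Bug: SUM(battery) and COUNT(*) are both integers; the division truncates the fractional part

Fix: Cast one side to REAL so the division keeps the fractional part

Corrected query:
SELECT location, SUM(battery) * 1.0 / COUNT(*) AS avg_battery FROM sensors GROUP BY location

Result:
location | avg_battery
---------+------------
Basement | 46.5       
Garage   | 48.5       
Lab-A    | 78.666667  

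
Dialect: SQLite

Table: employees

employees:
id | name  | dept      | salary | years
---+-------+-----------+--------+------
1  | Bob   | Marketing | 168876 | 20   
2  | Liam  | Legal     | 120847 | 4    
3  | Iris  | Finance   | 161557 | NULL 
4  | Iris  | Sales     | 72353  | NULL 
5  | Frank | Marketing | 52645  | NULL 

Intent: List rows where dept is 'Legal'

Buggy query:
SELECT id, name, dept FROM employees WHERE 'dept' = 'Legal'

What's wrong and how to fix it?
Bug: 'dept' in single quotes is a string literal, not the column; the comparison is literal-vs-literal and never true

Fix: Reference the column as dept without single quotes

Corrected query:
SELECT id, name, dept FROM employees WHERE dept = 'Legal'

Result:
id | name | dept 
---+------+------
2  | Liam | Legal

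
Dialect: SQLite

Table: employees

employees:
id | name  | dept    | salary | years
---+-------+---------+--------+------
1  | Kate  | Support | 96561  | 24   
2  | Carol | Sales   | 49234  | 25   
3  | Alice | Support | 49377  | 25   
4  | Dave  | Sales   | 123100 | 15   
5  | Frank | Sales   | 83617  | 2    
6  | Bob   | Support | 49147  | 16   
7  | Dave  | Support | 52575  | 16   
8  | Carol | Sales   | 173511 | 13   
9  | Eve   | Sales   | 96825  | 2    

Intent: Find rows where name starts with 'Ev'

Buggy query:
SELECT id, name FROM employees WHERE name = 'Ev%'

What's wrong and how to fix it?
Bug: Wildcards only work with LIKE; '=' treats '%' as a literal character

Fix: Use LIKE for wildcard pattern matching

Corrected query:
SELECT id, name FROM employees WHERE name LIKE 'Ev%'

Result:
id | name
---+-----
9  | Eve 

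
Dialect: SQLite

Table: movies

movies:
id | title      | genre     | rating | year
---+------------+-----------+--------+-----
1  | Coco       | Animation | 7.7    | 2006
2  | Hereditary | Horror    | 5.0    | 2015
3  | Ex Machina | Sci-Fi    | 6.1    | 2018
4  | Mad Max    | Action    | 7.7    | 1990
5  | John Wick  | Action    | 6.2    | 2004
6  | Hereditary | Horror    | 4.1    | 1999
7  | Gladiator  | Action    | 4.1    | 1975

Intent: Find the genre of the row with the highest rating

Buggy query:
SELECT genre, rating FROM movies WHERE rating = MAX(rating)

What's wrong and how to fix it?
Bug: MAX(rating) is an aggregate and cannot be used directly in WHERE

Fix: Wrap MAX in a scalar subquery so WHERE compares against a single value

Corrected query:
SELECT genre, rating FROM movies WHERE rating = (SELECT MAX(rating) FROM movies)

Result:
genre     | rating
----------+-------
Animation | 7.7   
Action    | 7.7   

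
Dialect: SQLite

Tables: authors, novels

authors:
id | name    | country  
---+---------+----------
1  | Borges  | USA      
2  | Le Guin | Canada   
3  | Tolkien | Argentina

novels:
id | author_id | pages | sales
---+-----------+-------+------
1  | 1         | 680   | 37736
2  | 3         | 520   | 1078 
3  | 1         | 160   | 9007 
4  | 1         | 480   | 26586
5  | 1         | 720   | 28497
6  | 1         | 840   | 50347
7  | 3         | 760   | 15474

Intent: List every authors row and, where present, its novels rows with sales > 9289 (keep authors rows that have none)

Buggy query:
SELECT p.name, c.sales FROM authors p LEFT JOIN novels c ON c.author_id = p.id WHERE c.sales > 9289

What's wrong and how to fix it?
Bug: A WHERE condition on the right-hand table after LEFT JOIN drops unmatched parents

Fix: Move the right-table condition into the ON clause so unmatched parents are kept

Corrected query:
SELECT p.name, c.sales FROM authors p LEFT JOIN novels c ON c.author_id = p.id AND c.sales > 9289

Result:
name    | sales
--------+------
Borges  | 26586
Borges  | 28497
Borges  | 37736
Borges  | 50347
Le Guin | NULL 
Tolkien | 15474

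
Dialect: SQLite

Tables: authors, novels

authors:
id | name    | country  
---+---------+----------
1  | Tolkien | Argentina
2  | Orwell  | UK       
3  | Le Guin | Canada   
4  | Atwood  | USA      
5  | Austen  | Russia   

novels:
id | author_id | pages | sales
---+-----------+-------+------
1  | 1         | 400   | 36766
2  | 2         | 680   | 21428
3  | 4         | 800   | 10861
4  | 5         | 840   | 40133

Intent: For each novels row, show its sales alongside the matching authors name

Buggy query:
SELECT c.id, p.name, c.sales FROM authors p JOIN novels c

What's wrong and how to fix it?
Bug: Missing join condition: each novels row is matched to all authors rows instead of just its own

Fix: Add ON c.author_id = p.id to the JOIN

Corrected query:
SELECT c.id, p.name, c.sales FROM authors p JOIN novels c ON c.author_id = p.id

Result:
id | name    | sales
---+---------+------
1  | Tolkien | 36766
2  | Orwell  | 21428
3  | Atwood  | 10861
4  | Austen  | 40133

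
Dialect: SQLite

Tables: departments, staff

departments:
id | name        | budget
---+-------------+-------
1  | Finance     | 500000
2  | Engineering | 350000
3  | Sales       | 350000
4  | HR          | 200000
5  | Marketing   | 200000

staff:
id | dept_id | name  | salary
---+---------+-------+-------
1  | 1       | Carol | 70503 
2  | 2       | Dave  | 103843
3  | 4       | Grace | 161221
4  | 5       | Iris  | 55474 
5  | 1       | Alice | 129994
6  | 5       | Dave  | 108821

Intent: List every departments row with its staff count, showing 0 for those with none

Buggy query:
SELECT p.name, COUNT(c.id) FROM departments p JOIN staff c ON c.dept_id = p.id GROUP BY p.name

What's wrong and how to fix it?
Bug: An inner join excludes parents with zero children

Fix: Use LEFT JOIN so parents without children still appear (COUNT(c.id) gives 0)

Corrected query:
SELECT p.name, COUNT(c.id) FROM departments p LEFT JOIN staff c ON c.dept_id = p.id GROUP BY p.name

Result:
name        | COUNT(c.id)
------------+------------
Engineering | 1          
Finance     | 2          
HR          | 1          
Marketing   | 2          
Sales       | 0          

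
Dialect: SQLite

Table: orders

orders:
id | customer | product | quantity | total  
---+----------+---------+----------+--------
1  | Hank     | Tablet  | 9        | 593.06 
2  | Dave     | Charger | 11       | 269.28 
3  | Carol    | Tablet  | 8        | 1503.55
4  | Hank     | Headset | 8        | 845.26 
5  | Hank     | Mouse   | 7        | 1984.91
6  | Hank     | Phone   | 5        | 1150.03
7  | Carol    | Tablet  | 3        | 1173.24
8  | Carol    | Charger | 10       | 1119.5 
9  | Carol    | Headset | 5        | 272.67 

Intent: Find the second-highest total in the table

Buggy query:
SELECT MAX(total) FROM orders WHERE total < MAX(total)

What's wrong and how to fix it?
Bug: MAX(total) on the right of the comparison is an aggregate-in-WHERE error

Fix: Put the inner MAX in a scalar subquery

Corrected query:
SELECT MAX(total) FROM orders WHERE total < (SELECT MAX(total) FROM orders)

Result:
MAX(total)
----------
1503.55   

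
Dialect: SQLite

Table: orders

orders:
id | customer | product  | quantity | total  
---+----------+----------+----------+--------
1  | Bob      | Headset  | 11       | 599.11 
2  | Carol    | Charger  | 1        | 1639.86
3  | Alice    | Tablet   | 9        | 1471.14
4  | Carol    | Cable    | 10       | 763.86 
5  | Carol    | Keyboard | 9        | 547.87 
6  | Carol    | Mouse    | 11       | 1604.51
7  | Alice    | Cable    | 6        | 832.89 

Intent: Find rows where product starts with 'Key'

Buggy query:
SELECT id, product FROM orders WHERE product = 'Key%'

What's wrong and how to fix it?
Bug: Wildcards only work with LIKE; '=' treats '%' as a literal character

Fix: Replace '=' with LIKE so 'Key%' is treated as a pattern

Corrected query:
SELECT id, product FROM orders WHERE product LIKE 'Key%'

Result:
id | product 
---+---------
5  | Keyboard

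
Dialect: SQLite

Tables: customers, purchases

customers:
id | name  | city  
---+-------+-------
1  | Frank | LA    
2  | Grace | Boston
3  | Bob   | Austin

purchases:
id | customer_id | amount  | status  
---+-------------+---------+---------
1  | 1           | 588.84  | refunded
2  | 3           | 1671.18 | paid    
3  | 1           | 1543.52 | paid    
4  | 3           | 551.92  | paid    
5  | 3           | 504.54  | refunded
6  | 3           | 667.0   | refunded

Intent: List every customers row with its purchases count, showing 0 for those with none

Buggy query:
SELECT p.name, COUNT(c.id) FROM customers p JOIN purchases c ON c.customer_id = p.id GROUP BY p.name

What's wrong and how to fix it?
Bug: INNER JOIN drops customers rows that have no matching purchases rows

Fix: Switch to LEFT JOIN to retain unmatched parent rows

Corrected query:
SELECT p.name, COUNT(c.id) FROM customers p LEFT JOIN purchases c ON c.customer_id = p.id GROUP BY p.name

Result:
name  | COUNT(c.id)
------+------------
Bob   | 4          
Frank | 2          
Grace | 0          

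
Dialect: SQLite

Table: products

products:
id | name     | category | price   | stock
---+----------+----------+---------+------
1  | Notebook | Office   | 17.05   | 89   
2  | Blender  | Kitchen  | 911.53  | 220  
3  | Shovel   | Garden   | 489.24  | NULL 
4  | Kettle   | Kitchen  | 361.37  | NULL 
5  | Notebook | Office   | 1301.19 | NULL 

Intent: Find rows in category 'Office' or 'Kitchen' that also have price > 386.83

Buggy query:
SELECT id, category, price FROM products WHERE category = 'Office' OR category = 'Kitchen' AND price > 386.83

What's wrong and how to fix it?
Bug: Without parentheses, AND is evaluated before OR, so the price filter only applies to the 'Kitchen' branch

Fix: Group the OR with parentheses (or use IN), then AND the threshold

Corrected query:
SELECT id, category, price FROM products WHERE (category = 'Office' OR category = 'Kitchen') AND price > 386.83

Result:
id | category | price  
---+----------+--------
2  | Kitchen  | 911.53 
5  | Office   | 1301.19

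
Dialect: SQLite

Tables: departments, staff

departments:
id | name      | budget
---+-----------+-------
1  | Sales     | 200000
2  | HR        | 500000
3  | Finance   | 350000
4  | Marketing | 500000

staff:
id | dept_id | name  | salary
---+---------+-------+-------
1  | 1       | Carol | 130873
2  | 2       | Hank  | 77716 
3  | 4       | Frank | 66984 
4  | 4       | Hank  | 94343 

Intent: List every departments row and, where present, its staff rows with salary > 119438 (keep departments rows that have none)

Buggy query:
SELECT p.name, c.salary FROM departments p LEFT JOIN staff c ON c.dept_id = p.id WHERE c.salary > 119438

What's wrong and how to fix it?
Bug: A WHERE condition on the right-hand table after LEFT JOIN drops unmatched parents

Fix: Move the right-table condition into the ON clause so unmatched parents are kept

Corrected query:
SELECT p.name, c.salary FROM departments p LEFT JOIN staff c ON c.dept_id = p.id AND c.salary > 119438

Result:
name      | salary
----------+-------
Sales     | 130873
HR        | NULL  
Finance   | NULL  
Marketing | NULL  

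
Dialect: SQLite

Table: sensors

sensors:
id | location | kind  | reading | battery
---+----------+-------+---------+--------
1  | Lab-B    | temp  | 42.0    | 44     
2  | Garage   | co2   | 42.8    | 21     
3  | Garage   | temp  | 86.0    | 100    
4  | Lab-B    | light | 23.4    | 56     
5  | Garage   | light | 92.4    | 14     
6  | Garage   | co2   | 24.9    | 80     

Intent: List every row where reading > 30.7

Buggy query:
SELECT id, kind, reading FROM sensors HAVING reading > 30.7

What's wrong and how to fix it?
Bug: HAVING filters the output of aggregation, but this query has no GROUP BY and no aggregate functions, so SQLite rejects it (HAVING clause on a non-aggregate query); the condition here is per row

Fix: Replace HAVING with WHERE since the condition applies to individual rows

Corrected query:
SELECT id, kind, reading FROM sensors WHERE reading > 30.7

Result:
id | kind  | reading
---+-------+--------
1  | temp  | 42     
2  | co2   | 42.8   
3  | temp  | 86     
5  | light | 92.4   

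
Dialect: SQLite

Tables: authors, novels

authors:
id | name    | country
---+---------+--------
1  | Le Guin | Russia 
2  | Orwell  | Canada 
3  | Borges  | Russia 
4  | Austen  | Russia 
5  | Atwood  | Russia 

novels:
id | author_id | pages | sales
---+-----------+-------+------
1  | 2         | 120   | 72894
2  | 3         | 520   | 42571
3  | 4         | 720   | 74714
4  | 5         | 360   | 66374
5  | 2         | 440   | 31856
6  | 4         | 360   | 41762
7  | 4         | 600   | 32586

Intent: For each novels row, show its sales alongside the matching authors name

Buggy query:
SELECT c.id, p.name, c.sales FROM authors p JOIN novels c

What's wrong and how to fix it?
Bug: JOIN with no ON clause produces a cartesian product; every novels row pairs with every authors row

Fix: Add ON c.author_id = p.id to the JOIN

Corrected query:
SELECT c.id, p.name, c.sales FROM authors p JOIN novels c ON c.author_id = p.id

Result:
id | name   | sales
---+--------+------
1  | Orwell | 72894
2  | Borges | 42571
3  | Austen | 74714
4  | Atwood | 66374
5  | Orwell | 31856
6  | Austen | 41762
7  | Austen | 32586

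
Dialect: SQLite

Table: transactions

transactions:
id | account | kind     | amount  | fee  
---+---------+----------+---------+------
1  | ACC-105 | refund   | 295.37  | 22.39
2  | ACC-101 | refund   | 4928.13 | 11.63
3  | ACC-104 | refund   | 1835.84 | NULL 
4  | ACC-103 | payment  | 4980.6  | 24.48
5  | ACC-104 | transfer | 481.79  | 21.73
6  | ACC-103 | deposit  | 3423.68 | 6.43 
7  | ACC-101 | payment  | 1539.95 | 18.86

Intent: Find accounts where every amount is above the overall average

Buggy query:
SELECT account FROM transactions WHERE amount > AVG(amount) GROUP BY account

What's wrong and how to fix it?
Bug: AVG() is an aggregate; it can't sit directly in WHERE

Fix: Compute the overall average in a scalar subquery and compare each group's MIN against it in HAVING

Corrected query:
SELECT account FROM transactions GROUP BY account HAVING MIN(amount) > (SELECT AVG(amount) FROM transactions)

Result:
account
-------
ACC-103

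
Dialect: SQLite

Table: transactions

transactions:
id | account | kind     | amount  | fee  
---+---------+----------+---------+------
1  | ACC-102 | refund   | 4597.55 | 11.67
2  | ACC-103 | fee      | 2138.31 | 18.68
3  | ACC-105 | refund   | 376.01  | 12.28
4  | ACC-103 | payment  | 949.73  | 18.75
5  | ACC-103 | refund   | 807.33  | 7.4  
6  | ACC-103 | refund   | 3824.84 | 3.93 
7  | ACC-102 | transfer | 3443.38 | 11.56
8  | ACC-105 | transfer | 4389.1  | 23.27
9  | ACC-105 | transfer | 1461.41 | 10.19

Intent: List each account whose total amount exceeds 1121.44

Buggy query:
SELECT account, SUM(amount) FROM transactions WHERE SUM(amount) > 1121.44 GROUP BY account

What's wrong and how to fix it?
Bug: Aggregate functions cannot appear in a WHERE clause

Fix: Move the aggregate condition to a HAVING clause

Corrected query:
SELECT account, SUM(amount) FROM transactions GROUP BY account HAVING SUM(amount) > 1121.44

Result:
account | SUM(amount)
--------+------------
ACC-102 | 8040.93    
ACC-103 | 7720.21    
ACC-105 | 6226.52    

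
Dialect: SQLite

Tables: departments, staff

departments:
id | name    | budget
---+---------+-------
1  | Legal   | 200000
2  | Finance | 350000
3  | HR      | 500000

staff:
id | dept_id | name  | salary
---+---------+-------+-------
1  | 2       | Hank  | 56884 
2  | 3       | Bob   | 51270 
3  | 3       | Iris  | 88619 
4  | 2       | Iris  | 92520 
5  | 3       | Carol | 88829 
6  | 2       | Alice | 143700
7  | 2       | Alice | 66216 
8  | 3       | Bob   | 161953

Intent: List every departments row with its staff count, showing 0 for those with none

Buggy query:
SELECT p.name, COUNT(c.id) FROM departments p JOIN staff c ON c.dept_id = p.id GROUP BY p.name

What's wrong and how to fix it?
Bug: INNER JOIN drops departments rows that have no matching staff rows

Fix: Switch to LEFT JOIN to retain unmatched parent rows

Corrected query:
SELECT p.name, COUNT(c.id) FROM departments p LEFT JOIN staff c ON c.dept_id = p.id GROUP BY p.name

Result:
name    | COUNT(c.id)
--------+------------
Finance | 4          
HR      | 4          
Legal   | 0          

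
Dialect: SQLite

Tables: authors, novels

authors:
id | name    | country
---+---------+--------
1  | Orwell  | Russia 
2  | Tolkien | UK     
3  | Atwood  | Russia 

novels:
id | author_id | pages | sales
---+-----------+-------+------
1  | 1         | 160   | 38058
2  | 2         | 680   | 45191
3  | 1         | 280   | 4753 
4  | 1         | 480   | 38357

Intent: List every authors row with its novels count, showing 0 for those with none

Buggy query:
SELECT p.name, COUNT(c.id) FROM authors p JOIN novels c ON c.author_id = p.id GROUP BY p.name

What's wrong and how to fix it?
Bug: An inner join excludes parents with zero children

Fix: Use LEFT JOIN so parents without children still appear (COUNT(c.id) gives 0)

Corrected query:
SELECT p.name, COUNT(c.id) FROM authors p LEFT JOIN novels c ON c.author_id = p.id GROUP BY p.name

Result:
name    | COUNT(c.id)
--------+------------
Atwood  | 0          
Orwell  | 3          
Tolkien | 1          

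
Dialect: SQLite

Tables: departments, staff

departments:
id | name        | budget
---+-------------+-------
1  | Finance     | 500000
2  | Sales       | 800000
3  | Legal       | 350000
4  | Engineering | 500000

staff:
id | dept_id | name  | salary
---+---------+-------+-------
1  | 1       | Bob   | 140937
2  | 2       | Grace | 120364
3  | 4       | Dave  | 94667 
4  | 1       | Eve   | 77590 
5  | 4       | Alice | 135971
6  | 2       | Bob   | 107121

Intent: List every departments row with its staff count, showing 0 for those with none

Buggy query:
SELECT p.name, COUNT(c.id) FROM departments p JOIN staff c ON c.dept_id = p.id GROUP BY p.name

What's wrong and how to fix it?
Bug: An inner join excludes parents with zero children

Fix: Switch to LEFT JOIN to retain unmatched parent rows

Corrected query:
SELECT p.name, COUNT(c.id) FROM departments p LEFT JOIN staff c ON c.dept_id = p.id GROUP BY p.name

Result:
name        | COUNT(c.id)
------------+------------
Engineering | 2          
Finance     | 2          
Legal       | 0          
Sales       | 2          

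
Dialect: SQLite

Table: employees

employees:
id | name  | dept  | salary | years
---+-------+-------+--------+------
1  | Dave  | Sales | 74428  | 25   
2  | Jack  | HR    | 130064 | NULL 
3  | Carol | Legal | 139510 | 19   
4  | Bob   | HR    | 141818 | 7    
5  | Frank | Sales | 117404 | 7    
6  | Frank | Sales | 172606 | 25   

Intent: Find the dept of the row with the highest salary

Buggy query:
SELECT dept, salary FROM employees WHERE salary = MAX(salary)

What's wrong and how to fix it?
Bug: WHERE is evaluated per row; an aggregate over the whole table isn't defined there

Fix: Use a subquery: WHERE salary = (SELECT MAX(salary) FROM employees)

Corrected query:
SELECT dept, salary FROM employees WHERE salary = (SELECT MAX(salary) FROM employees)

Result:
dept  | salary
------+-------
Sales | 172606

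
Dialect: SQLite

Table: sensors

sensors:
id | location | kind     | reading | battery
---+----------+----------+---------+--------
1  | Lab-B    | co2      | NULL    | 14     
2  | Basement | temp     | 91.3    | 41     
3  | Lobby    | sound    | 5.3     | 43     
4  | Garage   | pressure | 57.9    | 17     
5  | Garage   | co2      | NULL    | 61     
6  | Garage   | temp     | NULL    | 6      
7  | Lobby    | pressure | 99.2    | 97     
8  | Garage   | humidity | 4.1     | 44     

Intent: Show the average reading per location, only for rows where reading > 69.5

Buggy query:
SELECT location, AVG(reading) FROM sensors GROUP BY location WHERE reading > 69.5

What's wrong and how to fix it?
Bug: Row-level WHERE must come before GROUP BY in the clause order

Fix: Move the WHERE clause before GROUP BY

Corrected query:
SELECT location, AVG(reading) FROM sensors WHERE reading > 69.5 GROUP BY location

Result:
location | AVG(reading)
---------+-------------
Basement | 91.3        
Lobby    | 99.2        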